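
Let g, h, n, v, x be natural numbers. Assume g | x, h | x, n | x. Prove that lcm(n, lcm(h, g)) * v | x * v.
Since h | x and g | x, lcm(h, g) | x. Since n | x, lcm(n, lcm(h, g)) | x. Then lcm(n, lcm(h, g)) * v | x * v.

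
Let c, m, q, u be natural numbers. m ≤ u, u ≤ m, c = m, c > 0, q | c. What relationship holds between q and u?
q ≤ u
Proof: m ≤ u and u ≤ m, thus m = u. c = m, so c = u. Since q | c and c > 0, q ≤ c. c = u, so q ≤ u.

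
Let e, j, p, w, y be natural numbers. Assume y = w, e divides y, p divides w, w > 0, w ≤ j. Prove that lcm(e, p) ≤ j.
y = w and e divides y, hence e divides w. p divides w, so lcm(e, p) divides w. w > 0, so lcm(e, p) ≤ w. w ≤ j, so lcm(e, p) ≤ j.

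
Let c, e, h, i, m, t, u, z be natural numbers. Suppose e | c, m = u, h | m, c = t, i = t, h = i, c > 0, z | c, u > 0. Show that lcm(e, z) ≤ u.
e | c and z | c, therefore lcm(e, z) | c. c > 0, so lcm(e, z) ≤ c. Since c = t, lcm(e, z) ≤ t. h = i and i = t, so h = t. Since m = u and h | m, h | u. h = t, so t | u. From u > 0, t ≤ u. lcm(e, z) ≤ t, so lcm(e, z) ≤ u.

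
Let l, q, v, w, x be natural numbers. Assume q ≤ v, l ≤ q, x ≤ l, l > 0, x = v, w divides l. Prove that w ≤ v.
l ≤ q and q ≤ v, therefore l ≤ v. x = v and x ≤ l, so v ≤ l. Because l ≤ v, l = v. w divides l and l > 0, so w ≤ l. l = v, so w ≤ v.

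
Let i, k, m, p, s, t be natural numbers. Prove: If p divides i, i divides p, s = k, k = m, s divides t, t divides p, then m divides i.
p divides i and i divides p, therefore p = i. From s = k and k = m, s = m. From s divides t and t divides p, s divides p. s = m, so m divides p. p = i, so m divides i.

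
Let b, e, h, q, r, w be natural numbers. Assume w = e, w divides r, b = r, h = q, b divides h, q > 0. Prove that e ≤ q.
From h = q and b divides h, b divides q. Since b = r, r divides q. w divides r, so w divides q. From q > 0, w ≤ q. w = e, so e ≤ q.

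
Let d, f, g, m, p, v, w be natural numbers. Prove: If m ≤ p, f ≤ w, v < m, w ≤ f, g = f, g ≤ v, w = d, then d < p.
f ≤ w and w ≤ f, hence f = w. Since g = f, g = w. w = d, so g = d. g ≤ v, so d ≤ v. v < m and m ≤ p, thus v < p. Since d ≤ v, d < p.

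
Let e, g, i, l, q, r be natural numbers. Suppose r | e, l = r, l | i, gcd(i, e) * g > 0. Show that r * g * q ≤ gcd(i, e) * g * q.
l = r and l | i, thus r | i. Since r | e, r | gcd(i, e). Then r * g | gcd(i, e) * g. From gcd(i, e) * g > 0, r * g ≤ gcd(i, e) * g. Then r * g * q ≤ gcd(i, e) * g * q.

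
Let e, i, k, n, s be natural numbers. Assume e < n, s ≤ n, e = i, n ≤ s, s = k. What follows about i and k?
i < k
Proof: n ≤ s and s ≤ n, so n = s. Since s = k, n = k. e = i and e < n, therefore i < n. n = k, so i < k.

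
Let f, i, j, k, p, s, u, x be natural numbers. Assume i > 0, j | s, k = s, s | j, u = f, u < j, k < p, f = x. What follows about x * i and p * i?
x * i < p * i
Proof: u = f and f = x, so u = x. Since j | s and s | j, j = s. Since u < j, u < s. Since u = x, x < s. k = s and k < p, thus s < p. Since x < s, x < p. Since i > 0, x * i < p * i.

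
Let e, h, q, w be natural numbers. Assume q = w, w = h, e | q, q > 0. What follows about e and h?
e ≤ h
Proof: q = w and w = h, hence q = h. From e | q and q > 0, e ≤ q. q = h, so e ≤ h.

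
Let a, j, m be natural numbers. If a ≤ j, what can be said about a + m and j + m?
a + m ≤ j + m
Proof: a ≤ j. By adding to both sides, a + m ≤ j + m.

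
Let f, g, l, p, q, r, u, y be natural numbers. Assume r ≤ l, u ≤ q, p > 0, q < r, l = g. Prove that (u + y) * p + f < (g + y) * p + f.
u ≤ q and q < r, therefore u < r. Since r ≤ l, u < l. Since l = g, u < g. Then u + y < g + y. Since p > 0, by multiplying by a positive, (u + y) * p < (g + y) * p. Then (u + y) * p + f < (g + y) * p + f.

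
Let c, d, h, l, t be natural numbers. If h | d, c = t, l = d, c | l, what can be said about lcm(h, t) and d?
lcm(h, t) | d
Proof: From l = d and c | l, c | d. c = t, so t | d. Since h | d, lcm(h, t) | d.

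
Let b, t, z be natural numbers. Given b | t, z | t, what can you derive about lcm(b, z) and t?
lcm(b, z) | t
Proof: b | t and z | t. Because lcm divides any common multiple, lcm(b, z) | t.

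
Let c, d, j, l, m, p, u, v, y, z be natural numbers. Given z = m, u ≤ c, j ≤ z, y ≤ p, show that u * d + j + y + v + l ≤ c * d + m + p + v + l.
Because u ≤ c, by multiplying by a non-negative, u * d ≤ c * d. From z = m and j ≤ z, j ≤ m. Since y ≤ p, j + y ≤ m + p. Then j + y + v ≤ m + p + v. Then j + y + v + l ≤ m + p + v + l. u * d ≤ c * d, so u * d + j + y + v + l ≤ c * d + m + p + v + l.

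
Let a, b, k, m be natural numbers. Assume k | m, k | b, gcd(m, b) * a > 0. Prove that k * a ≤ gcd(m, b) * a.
From k | m and k | b, k | gcd(m, b). Then k * a | gcd(m, b) * a. Since gcd(m, b) * a > 0, k * a ≤ gcd(m, b) * a.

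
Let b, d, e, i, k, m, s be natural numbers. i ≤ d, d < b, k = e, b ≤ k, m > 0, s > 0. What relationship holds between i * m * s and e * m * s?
i * m * s < e * m * s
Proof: k = e and b ≤ k, so b ≤ e. d < b, so d < e. i ≤ d, so i < e. m > 0, so i * m < e * m. Since s > 0, i * m * s < e * m * s.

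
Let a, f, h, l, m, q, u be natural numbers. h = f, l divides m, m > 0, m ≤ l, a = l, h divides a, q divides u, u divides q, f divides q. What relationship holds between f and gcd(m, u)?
f divides gcd(m, u)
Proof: l divides m and m > 0, thus l ≤ m. Because m ≤ l, l = m. a = l and h divides a, hence h divides l. Since l = m, h divides m. h = f, so f divides m. Since q divides u and u divides q, q = u. Since f divides q, f divides u. From f divides m, f divides gcd(m, u).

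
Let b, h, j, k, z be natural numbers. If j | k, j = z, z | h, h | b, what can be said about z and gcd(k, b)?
z | gcd(k, b)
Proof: j = z and j | k, so z | k. z | h and h | b, thus z | b. z | k, so z | gcd(k, b).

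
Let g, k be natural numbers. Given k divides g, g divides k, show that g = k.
Because k divides g and g divides k, k = g. Then g = k.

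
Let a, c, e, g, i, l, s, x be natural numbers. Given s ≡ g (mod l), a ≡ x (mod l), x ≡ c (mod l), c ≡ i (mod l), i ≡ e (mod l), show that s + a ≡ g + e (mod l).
a ≡ x (mod l) and x ≡ c (mod l), therefore a ≡ c (mod l). Since c ≡ i (mod l), a ≡ i (mod l). i ≡ e (mod l), so a ≡ e (mod l). Since s ≡ g (mod l), s + a ≡ g + e (mod l).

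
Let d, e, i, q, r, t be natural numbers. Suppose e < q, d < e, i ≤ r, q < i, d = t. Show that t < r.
Because d = t and d < e, t < e. From e < q, t < q. Since q < i, t < i. Since i ≤ r, t < r.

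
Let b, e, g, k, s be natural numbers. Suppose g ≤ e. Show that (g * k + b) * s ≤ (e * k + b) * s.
Because g ≤ e, g * k ≤ e * k. Then g * k + b ≤ e * k + b. Then (g * k + b) * s ≤ (e * k + b) * s.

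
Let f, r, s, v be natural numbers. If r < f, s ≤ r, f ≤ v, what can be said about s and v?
s < v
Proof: Since r < f and f ≤ v, r < v. Because s ≤ r, s < v.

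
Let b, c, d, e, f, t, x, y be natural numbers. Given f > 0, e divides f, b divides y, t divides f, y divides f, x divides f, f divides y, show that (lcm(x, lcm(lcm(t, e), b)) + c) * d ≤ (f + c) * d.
From t divides f and e divides f, lcm(t, e) divides f. y divides f and f divides y, thus y = f. b divides y, so b divides f. From lcm(t, e) divides f, lcm(lcm(t, e), b) divides f. Since x divides f, lcm(x, lcm(lcm(t, e), b)) divides f. Because f > 0, lcm(x, lcm(lcm(t, e), b)) ≤ f. Then lcm(x, lcm(lcm(t, e), b)) + c ≤ f + c. By multiplying by a non-negative, (lcm(x, lcm(lcm(t, e), b)) + c) * d ≤ (f + c) * d.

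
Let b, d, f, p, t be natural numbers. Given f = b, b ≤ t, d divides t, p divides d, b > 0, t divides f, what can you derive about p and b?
p divides b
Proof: From f = b and t divides f, t divides b. Since b > 0, t ≤ b. Since b ≤ t, t = b. From p divides d and d divides t, p divides t. t = b, so p divides b.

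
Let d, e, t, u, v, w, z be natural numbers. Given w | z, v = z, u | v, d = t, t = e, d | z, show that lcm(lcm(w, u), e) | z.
v = z and u | v, hence u | z. Since w | z, lcm(w, u) | z. d = t and t = e, hence d = e. Because d | z, e | z. Since lcm(w, u) | z, lcm(lcm(w, u), e) | z.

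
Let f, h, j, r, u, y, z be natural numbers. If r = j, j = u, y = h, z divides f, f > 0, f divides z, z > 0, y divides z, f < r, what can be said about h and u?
h < u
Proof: From r = j and j = u, r = u. From z divides f and f > 0, z ≤ f. f divides z and z > 0, so f ≤ z. Because z ≤ f, z = f. y divides z, so y divides f. Since f > 0, y ≤ f. Since f < r, y < r. y = h, so h < r. From r = u, h < u.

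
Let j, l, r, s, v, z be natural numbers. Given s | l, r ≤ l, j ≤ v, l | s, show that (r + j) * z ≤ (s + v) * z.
l | s and s | l, hence l = s. r ≤ l, so r ≤ s. Because j ≤ v, r + j ≤ s + v. Then (r + j) * z ≤ (s + v) * z.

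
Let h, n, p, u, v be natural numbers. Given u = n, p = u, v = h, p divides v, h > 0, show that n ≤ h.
v = h and p divides v, thus p divides h. From p = u, u divides h. From u = n, n divides h. h > 0, so n ≤ h.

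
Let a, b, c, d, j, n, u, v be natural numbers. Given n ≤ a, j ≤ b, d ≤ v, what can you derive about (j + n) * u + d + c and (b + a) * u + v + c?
(j + n) * u + d + c ≤ (b + a) * u + v + c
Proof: Since j ≤ b and n ≤ a, j + n ≤ b + a. Then (j + n) * u ≤ (b + a) * u. Because d ≤ v, d + c ≤ v + c. Since (j + n) * u ≤ (b + a) * u, (j + n) * u + d + c ≤ (b + a) * u + v + c.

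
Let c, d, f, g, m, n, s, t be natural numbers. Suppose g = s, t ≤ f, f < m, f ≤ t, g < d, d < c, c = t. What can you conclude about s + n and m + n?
s + n < m + n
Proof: From t ≤ f and f ≤ t, t = f. g = s and g < d, so s < d. Since d < c, s < c. Since c = t, s < t. Since t = f, s < f. Since f < m, s < m. Then s + n < m + n.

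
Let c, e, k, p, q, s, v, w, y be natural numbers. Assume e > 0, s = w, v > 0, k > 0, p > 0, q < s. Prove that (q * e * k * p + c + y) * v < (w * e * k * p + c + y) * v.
Since s = w and q < s, q < w. Combined with e > 0, by multiplying by a positive, q * e < w * e. Since k > 0, by multiplying by a positive, q * e * k < w * e * k. From p > 0, by multiplying by a positive, q * e * k * p < w * e * k * p. Then q * e * k * p + c < w * e * k * p + c. Then q * e * k * p + c + y < w * e * k * p + c + y. Using v > 0, by multiplying by a positive, (q * e * k * p + c + y) * v < (w * e * k * p + c + y) * v.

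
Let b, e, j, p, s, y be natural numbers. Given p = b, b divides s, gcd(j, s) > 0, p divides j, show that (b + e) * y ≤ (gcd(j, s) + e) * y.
p = b and p divides j, therefore b divides j. b divides s, so b divides gcd(j, s). gcd(j, s) > 0, so b ≤ gcd(j, s). Then b + e ≤ gcd(j, s) + e. By multiplying by a non-negative, (b + e) * y ≤ (gcd(j, s) + e) * y.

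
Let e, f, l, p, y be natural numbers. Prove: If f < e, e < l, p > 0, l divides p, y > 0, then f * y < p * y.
l divides p and p > 0, so l ≤ p. e < l, so e < p. From f < e, f < p. Combining with y > 0, by multiplying by a positive, f * y < p * y.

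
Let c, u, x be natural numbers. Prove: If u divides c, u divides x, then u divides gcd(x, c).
From u divides x and u divides c, because common divisors divide the gcd, u divides gcd(x, c).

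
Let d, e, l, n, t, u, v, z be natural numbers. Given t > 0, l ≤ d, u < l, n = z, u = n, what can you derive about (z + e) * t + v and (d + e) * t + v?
(z + e) * t + v < (d + e) * t + v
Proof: Because u = n and n = z, u = z. u < l and l ≤ d, hence u < d. u = z, so z < d. Then z + e < d + e. From t > 0, by multiplying by a positive, (z + e) * t < (d + e) * t. Then (z + e) * t + v < (d + e) * t + v.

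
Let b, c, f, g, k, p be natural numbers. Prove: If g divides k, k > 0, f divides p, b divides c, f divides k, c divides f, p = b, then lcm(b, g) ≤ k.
p = b and f divides p, thus f divides b. b divides c and c divides f, so b divides f. f divides b, so f = b. Since f divides k, b divides k. Since g divides k, lcm(b, g) divides k. Since k > 0, lcm(b, g) ≤ k.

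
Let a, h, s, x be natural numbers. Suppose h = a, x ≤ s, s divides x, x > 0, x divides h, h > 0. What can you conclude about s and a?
s ≤ a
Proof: s divides x and x > 0, thus s ≤ x. Since x ≤ s, x = s. Since x divides h, s divides h. h > 0, so s ≤ h. Since h = a, s ≤ a.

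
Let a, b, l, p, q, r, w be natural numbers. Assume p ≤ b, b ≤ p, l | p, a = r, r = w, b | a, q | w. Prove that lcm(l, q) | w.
p ≤ b and b ≤ p, so p = b. l | p, so l | b. From a = r and r = w, a = w. Because b | a, b | w. Since l | b, l | w. Since q | w, lcm(l, q) | w.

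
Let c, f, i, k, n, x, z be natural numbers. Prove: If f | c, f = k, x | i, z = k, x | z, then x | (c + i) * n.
Since z = k and x | z, x | k. Since f = k and f | c, k | c. Since x | k, x | c. From x | i, x | c + i. Then x | (c + i) * n.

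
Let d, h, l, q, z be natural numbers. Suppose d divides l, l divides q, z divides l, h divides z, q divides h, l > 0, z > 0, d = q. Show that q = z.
Since q divides h and h divides z, q divides z. z > 0, so q ≤ z. From d = q and d divides l, q divides l. Since l divides q, l = q. z divides l and l > 0, thus z ≤ l. Because l = q, z ≤ q. Since q ≤ z, q = z.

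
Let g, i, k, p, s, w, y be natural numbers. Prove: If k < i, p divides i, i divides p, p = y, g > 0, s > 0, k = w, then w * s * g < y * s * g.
Since i divides p and p divides i, i = p. k = w and k < i, therefore w < i. Since i = p, w < p. Since p = y, w < y. Using s > 0, by multiplying by a positive, w * s < y * s. Since g > 0, by multiplying by a positive, w * s * g < y * s * g.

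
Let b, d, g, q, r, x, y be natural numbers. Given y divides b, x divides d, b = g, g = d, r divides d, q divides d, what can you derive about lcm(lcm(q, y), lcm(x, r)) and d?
lcm(lcm(q, y), lcm(x, r)) divides d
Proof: b = g and g = d, so b = d. Since y divides b, y divides d. Since q divides d, lcm(q, y) divides d. x divides d and r divides d, hence lcm(x, r) divides d. Since lcm(q, y) divides d, lcm(lcm(q, y), lcm(x, r)) divides d.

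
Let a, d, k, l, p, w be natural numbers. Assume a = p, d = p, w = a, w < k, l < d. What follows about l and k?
l < k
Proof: Because d = p and l < d, l < p. From w = a and a = p, w = p. w < k, so p < k. Since l < p, l < k.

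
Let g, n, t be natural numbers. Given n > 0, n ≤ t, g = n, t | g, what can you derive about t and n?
t = n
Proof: From g = n and t | g, t | n. Since n > 0, t ≤ n. Since n ≤ t, t = n.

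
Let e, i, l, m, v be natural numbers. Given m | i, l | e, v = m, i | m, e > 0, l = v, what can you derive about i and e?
i ≤ e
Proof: Since m | i and i | m, m = i. Since v = m, v = i. l = v and l | e, so v | e. Since e > 0, v ≤ e. Since v = i, i ≤ e.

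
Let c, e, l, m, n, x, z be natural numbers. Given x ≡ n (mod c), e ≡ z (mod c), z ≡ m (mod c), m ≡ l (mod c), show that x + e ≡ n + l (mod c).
e ≡ z (mod c) and z ≡ m (mod c), hence e ≡ m (mod c). Because m ≡ l (mod c), e ≡ l (mod c). Since x ≡ n (mod c), x + e ≡ n + l (mod c).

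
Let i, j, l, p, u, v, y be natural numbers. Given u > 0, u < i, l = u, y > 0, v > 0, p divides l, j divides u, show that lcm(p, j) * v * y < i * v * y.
l = u and p divides l, so p divides u. j divides u, so lcm(p, j) divides u. From u > 0, lcm(p, j) ≤ u. u < i, so lcm(p, j) < i. Combined with v > 0, by multiplying by a positive, lcm(p, j) * v < i * v. Using y > 0 and multiplying by a positive, lcm(p, j) * v * y < i * v * y.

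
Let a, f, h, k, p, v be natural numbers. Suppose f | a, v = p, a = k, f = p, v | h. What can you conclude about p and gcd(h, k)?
p | gcd(h, k)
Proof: Since v = p and v | h, p | h. f = p and f | a, therefore p | a. Since a = k, p | k. Since p | h, p | gcd(h, k).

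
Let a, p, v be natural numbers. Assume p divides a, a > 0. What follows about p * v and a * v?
p * v ≤ a * v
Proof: p divides a and a > 0, hence p ≤ a. By multiplying by a non-negative, p * v ≤ a * v.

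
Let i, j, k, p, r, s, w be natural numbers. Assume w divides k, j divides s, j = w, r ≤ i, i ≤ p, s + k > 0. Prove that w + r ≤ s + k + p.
From j = w and j divides s, w divides s. w divides k, so w divides s + k. Since s + k > 0, w ≤ s + k. r ≤ i and i ≤ p, therefore r ≤ p. Since w ≤ s + k, w + r ≤ s + k + p.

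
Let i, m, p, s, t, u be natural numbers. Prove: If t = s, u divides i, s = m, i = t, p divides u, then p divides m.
t = s and s = m, so t = m. i = t and u divides i, so u divides t. t = m, so u divides m. p divides u, so p divides m.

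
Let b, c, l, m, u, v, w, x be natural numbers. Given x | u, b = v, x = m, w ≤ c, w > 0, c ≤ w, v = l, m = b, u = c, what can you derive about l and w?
l ≤ w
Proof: From m = b and b = v, m = v. v = l, so m = l. c ≤ w and w ≤ c, therefore c = w. u = c and x | u, hence x | c. x = m, so m | c. Since c = w, m | w. w > 0, so m ≤ w. Because m = l, l ≤ w.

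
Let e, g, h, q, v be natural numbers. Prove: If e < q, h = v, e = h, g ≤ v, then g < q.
Because e = h and h = v, e = v. e < q, so v < q. From g ≤ v, g < q.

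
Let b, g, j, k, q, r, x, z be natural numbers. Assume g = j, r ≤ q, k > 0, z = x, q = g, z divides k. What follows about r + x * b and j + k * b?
r + x * b ≤ j + k * b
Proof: q = g and g = j, hence q = j. Since r ≤ q, r ≤ j. z divides k and k > 0, thus z ≤ k. z = x, so x ≤ k. By multiplying by a non-negative, x * b ≤ k * b. r ≤ j, so r + x * b ≤ j + k * b.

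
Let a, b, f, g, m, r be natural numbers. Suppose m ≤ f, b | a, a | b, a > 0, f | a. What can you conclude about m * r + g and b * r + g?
m * r + g ≤ b * r + g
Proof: Because a | b and b | a, a = b. Since f | a and a > 0, f ≤ a. m ≤ f, so m ≤ a. a = b, so m ≤ b. Then m * r ≤ b * r. Then m * r + g ≤ b * r + g.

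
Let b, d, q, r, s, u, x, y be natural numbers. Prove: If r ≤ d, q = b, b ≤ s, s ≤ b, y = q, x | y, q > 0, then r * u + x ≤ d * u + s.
r ≤ d, so r * u ≤ d * u. Since b ≤ s and s ≤ b, b = s. Because q = b, q = s. y = q and x | y, thus x | q. Since q > 0, x ≤ q. Since q = s, x ≤ s. r * u ≤ d * u, so r * u + x ≤ d * u + s.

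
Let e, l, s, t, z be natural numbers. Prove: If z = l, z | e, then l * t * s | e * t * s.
z = l and z | e, so l | e. Then l * t | e * t. Then l * t * s | e * t * s.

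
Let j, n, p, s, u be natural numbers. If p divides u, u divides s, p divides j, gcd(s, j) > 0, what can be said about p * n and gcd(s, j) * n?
p * n ≤ gcd(s, j) * n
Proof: p divides u and u divides s, therefore p divides s. Since p divides j, p divides gcd(s, j). gcd(s, j) > 0, so p ≤ gcd(s, j). By multiplying by a non-negative, p * n ≤ gcd(s, j) * n.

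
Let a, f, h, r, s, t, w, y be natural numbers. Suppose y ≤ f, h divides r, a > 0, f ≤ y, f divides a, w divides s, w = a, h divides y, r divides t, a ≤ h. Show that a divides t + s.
y ≤ f and f ≤ y, so y = f. h divides y, so h divides f. f divides a, so h divides a. Because a > 0, h ≤ a. a ≤ h, so h = a. h divides r and r divides t, so h divides t. h = a, so a divides t. From w = a and w divides s, a divides s. Since a divides t, a divides t + s.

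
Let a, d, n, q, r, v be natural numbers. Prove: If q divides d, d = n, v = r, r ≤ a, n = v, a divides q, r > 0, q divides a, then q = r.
a divides q and q divides a, thus a = q. r ≤ a, so r ≤ q. d = n and n = v, therefore d = v. Since v = r, d = r. q divides d, so q divides r. r > 0, so q ≤ r. Since r ≤ q, r = q. Then q = r.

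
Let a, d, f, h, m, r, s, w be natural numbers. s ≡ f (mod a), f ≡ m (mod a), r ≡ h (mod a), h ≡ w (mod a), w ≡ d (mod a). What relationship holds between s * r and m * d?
s * r ≡ m * d (mod a)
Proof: Since s ≡ f (mod a) and f ≡ m (mod a), s ≡ m (mod a). r ≡ h (mod a) and h ≡ w (mod a), so r ≡ w (mod a). w ≡ d (mod a), so r ≡ d (mod a). Since s ≡ m (mod a), by multiplying congruences, s * r ≡ m * d (mod a).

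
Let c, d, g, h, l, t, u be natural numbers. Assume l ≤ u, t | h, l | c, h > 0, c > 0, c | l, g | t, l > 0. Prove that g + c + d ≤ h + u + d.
Since g | t and t | h, g | h. From h > 0, g ≤ h. From l | c and c > 0, l ≤ c. c | l and l > 0, hence c ≤ l. l ≤ c, so l = c. l ≤ u, so c ≤ u. Then c + d ≤ u + d. Since g ≤ h, g + c + d ≤ h + u + d.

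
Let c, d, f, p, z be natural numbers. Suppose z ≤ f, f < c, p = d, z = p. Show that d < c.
z = p and p = d, so z = d. Since z ≤ f and f < c, z < c. Since z = d, d < c.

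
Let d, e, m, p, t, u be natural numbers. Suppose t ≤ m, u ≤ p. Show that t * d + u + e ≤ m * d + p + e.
From t ≤ m, by multiplying by a non-negative, t * d ≤ m * d. u ≤ p, so u + e ≤ p + e. Since t * d ≤ m * d, t * d + u + e ≤ m * d + p + e.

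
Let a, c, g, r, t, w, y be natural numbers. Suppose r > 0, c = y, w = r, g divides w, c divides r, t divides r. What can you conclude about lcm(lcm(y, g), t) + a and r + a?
lcm(lcm(y, g), t) + a ≤ r + a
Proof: Since c = y and c divides r, y divides r. Because w = r and g divides w, g divides r. Since y divides r, lcm(y, g) divides r. t divides r, so lcm(lcm(y, g), t) divides r. Since r > 0, lcm(lcm(y, g), t) ≤ r. Then lcm(lcm(y, g), t) + a ≤ r + a.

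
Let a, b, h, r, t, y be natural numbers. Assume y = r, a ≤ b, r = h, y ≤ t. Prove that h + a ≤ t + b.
From y = r and r = h, y = h. y ≤ t, so h ≤ t. a ≤ b, so h + a ≤ t + b.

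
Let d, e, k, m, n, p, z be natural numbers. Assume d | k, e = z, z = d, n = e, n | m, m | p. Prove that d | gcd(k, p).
e = z and z = d, hence e = d. From n | m and m | p, n | p. n = e, so e | p. e = d, so d | p. Since d | k, d | gcd(k, p).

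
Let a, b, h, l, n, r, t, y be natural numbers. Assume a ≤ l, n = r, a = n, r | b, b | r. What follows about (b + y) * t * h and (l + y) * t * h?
(b + y) * t * h ≤ (l + y) * t * h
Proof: a = n and n = r, thus a = r. From r | b and b | r, r = b. a = r, so a = b. a ≤ l, so b ≤ l. Then b + y ≤ l + y. Then (b + y) * t ≤ (l + y) * t. Then (b + y) * t * h ≤ (l + y) * t * h.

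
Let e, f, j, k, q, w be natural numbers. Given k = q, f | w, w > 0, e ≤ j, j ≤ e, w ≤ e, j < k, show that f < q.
f | w and w > 0, hence f ≤ w. Since e ≤ j and j ≤ e, e = j. Since w ≤ e, w ≤ j. f ≤ w, so f ≤ j. Since j < k, f < k. k = q, so f < q.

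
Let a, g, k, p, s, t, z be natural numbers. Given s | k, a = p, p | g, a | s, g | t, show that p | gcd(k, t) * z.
Since a | s and s | k, a | k. a = p, so p | k. Since p | g and g | t, p | t. p | k, so p | gcd(k, t). Then p | gcd(k, t) * z.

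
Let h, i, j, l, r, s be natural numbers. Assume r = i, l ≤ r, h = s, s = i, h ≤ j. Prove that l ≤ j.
r = i and l ≤ r, so l ≤ i. h = s and s = i, hence h = i. Since h ≤ j, i ≤ j. Because l ≤ i, l ≤ j.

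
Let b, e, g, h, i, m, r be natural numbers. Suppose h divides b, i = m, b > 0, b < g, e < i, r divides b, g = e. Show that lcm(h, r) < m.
Because h divides b and r divides b, lcm(h, r) divides b. Since b > 0, lcm(h, r) ≤ b. g = e and b < g, so b < e. Since lcm(h, r) ≤ b, lcm(h, r) < e. Since i = m and e < i, e < m. lcm(h, r) < e, so lcm(h, r) < m.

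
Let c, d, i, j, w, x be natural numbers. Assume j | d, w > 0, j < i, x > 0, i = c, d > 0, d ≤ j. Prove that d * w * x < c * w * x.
From j | d and d > 0, j ≤ d. d ≤ j, so j = d. i = c and j < i, therefore j < c. Because j = d, d < c. Because w > 0, d * w < c * w. Because x > 0, d * w * x < c * w * x.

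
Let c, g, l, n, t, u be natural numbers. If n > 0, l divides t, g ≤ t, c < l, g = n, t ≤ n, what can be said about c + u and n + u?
c + u < n + u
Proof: Because g = n and g ≤ t, n ≤ t. Since t ≤ n, t = n. l divides t, so l divides n. n > 0, so l ≤ n. c < l, so c < n. Then c + u < n + u.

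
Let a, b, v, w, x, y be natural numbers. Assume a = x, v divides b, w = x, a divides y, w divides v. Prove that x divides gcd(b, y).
w divides v and v divides b, hence w divides b. w = x, so x divides b. From a = x and a divides y, x divides y. From x divides b, x divides gcd(b, y).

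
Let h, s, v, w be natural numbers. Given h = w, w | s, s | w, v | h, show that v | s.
w | s and s | w, so w = s. h = w, so h = s. v | h, so v | s.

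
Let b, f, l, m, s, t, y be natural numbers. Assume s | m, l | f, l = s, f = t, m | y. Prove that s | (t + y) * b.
l = s and l | f, therefore s | f. Since f = t, s | t. Because s | m and m | y, s | y. s | t, so s | t + y. Then s | (t + y) * b.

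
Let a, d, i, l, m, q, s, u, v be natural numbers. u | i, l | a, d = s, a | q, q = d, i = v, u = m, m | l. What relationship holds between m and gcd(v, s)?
m | gcd(v, s)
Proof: i = v and u | i, so u | v. u = m, so m | v. m | l and l | a, so m | a. Because q = d and d = s, q = s. a | q, so a | s. m | a, so m | s. Since m | v, m | gcd(v, s).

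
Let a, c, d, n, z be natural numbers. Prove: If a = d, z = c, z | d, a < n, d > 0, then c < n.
Because z = c and z | d, c | d. d > 0, so c ≤ d. a = d and a < n, so d < n. Since c ≤ d, c < n.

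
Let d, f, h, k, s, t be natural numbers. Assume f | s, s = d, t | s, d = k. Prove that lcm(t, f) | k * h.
From s = d and d = k, s = k. Because t | s and f | s, lcm(t, f) | s. s = k, so lcm(t, f) | k. Then lcm(t, f) | k * h.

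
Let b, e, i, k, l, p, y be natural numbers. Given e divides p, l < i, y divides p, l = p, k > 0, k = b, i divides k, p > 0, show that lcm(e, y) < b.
Since e divides p and y divides p, lcm(e, y) divides p. Since p > 0, lcm(e, y) ≤ p. Because i divides k and k > 0, i ≤ k. l < i, so l < k. k = b, so l < b. l = p, so p < b. Since lcm(e, y) ≤ p, lcm(e, y) < b.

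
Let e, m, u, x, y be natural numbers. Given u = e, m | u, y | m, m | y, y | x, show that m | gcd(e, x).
u = e and m | u, thus m | e. From y | m and m | y, y = m. Since y | x, m | x. Since m | e, m | gcd(e, x).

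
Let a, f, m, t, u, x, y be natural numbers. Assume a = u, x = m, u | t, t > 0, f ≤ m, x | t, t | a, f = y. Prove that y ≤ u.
Because f = y and f ≤ m, y ≤ m. a = u and t | a, hence t | u. u | t, so t = u. From x = m and x | t, m | t. t > 0, so m ≤ t. Because t = u, m ≤ u. y ≤ m, so y ≤ u.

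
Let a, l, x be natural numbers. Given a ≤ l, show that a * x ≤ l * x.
Since a ≤ l, by multiplying by a non-negative, a * x ≤ l * x.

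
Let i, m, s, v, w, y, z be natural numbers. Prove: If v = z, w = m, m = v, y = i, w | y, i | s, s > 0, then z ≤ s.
From w = m and m = v, w = v. y = i and w | y, therefore w | i. Since i | s, w | s. Since w = v, v | s. s > 0, so v ≤ s. v = z, so z ≤ s.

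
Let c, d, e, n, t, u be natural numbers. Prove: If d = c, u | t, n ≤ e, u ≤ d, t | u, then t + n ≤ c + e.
u | t and t | u, thus u = t. d = c and u ≤ d, therefore u ≤ c. u = t, so t ≤ c. n ≤ e, so t + n ≤ c + e.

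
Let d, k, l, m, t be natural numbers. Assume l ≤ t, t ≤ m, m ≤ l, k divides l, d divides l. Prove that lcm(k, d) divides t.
t ≤ m and m ≤ l, therefore t ≤ l. Since l ≤ t, l = t. k divides l and d divides l, so lcm(k, d) divides l. Since l = t, lcm(k, d) divides t.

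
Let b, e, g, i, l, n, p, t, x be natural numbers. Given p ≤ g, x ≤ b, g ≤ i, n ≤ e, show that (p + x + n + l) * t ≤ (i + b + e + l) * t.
p ≤ g and g ≤ i, thus p ≤ i. x ≤ b and n ≤ e, thus x + n ≤ b + e. Because p ≤ i, p + x + n ≤ i + b + e. Then p + x + n + l ≤ i + b + e + l. By multiplying by a non-negative, (p + x + n + l) * t ≤ (i + b + e + l) * t.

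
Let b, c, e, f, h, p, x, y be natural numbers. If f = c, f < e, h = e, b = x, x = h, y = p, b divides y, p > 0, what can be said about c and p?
c < p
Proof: f = c and f < e, therefore c < e. b = x and x = h, hence b = h. Since y = p and b divides y, b divides p. b = h, so h divides p. Because h = e, e divides p. p > 0, so e ≤ p. Since c < e, c < p.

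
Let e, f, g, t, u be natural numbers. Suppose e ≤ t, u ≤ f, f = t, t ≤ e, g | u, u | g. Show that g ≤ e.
u | g and g | u, therefore u = g. t ≤ e and e ≤ t, thus t = e. f = t, so f = e. Since u ≤ f, u ≤ e. Because u = g, g ≤ e.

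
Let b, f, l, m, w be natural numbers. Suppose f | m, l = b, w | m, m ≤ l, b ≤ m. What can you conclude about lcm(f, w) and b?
lcm(f, w) | b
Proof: l = b and m ≤ l, therefore m ≤ b. Since b ≤ m, m = b. f | m and w | m, so lcm(f, w) | m. Since m = b, lcm(f, w) | b.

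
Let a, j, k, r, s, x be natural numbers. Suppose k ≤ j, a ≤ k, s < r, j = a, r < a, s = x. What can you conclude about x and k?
x < k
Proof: j = a and k ≤ j, therefore k ≤ a. From a ≤ k, a = k. Since s < r and r < a, s < a. s = x, so x < a. Since a = k, x < k.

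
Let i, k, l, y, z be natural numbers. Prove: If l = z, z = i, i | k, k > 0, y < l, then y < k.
Since l = z and z = i, l = i. y < l, so y < i. i | k and k > 0, so i ≤ k. y < i, so y < k.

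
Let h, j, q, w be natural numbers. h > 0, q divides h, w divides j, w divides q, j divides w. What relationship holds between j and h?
j ≤ h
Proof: w divides j and j divides w, therefore w = j. Because w divides q and q divides h, w divides h. w = j, so j divides h. h > 0, so j ≤ h.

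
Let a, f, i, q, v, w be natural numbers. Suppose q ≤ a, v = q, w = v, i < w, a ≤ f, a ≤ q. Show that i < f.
q ≤ a and a ≤ q, thus q = a. w = v and v = q, therefore w = q. Since i < w, i < q. Since q = a, i < a. a ≤ f, so i < f.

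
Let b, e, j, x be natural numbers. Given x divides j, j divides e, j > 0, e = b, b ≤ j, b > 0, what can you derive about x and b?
x ≤ b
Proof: e = b and j divides e, so j divides b. Since b > 0, j ≤ b. From b ≤ j, j = b. Since x divides j and j > 0, x ≤ j. j = b, so x ≤ b.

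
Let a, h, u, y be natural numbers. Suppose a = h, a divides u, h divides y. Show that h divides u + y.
a = h and a divides u, thus h divides u. h divides y, so h divides u + y.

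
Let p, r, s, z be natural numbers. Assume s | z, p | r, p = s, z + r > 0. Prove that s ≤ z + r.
p = s and p | r, so s | r. s | z, so s | z + r. Since z + r > 0, s ≤ z + r.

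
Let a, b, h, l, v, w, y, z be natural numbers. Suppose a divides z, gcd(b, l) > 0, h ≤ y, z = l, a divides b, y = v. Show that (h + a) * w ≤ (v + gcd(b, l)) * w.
From y = v and h ≤ y, h ≤ v. z = l and a divides z, so a divides l. a divides b, so a divides gcd(b, l). gcd(b, l) > 0, so a ≤ gcd(b, l). Because h ≤ v, h + a ≤ v + gcd(b, l). By multiplying by a non-negative, (h + a) * w ≤ (v + gcd(b, l)) * w.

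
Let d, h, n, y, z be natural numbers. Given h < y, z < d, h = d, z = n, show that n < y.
z = n and z < d, hence n < d. h = d and h < y, hence d < y. Since n < d, n < y.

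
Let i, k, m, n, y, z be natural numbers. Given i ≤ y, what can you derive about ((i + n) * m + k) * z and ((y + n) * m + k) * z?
((i + n) * m + k) * z ≤ ((y + n) * m + k) * z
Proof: i ≤ y, so i + n ≤ y + n. By multiplying by a non-negative, (i + n) * m ≤ (y + n) * m. Then (i + n) * m + k ≤ (y + n) * m + k. By multiplying by a non-negative, ((i + n) * m + k) * z ≤ ((y + n) * m + k) * z.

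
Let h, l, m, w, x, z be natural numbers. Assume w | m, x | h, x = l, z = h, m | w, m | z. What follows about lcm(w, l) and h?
lcm(w, l) | h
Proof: m | w and w | m, hence m = w. Since z = h and m | z, m | h. From m = w, w | h. Because x = l and x | h, l | h. w | h, so lcm(w, l) | h.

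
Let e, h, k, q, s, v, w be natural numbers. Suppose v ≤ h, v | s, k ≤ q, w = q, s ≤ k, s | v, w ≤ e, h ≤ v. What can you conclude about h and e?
h ≤ e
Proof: s | v and v | s, therefore s = v. From v ≤ h and h ≤ v, v = h. s = v, so s = h. s ≤ k and k ≤ q, therefore s ≤ q. From w = q and w ≤ e, q ≤ e. Because s ≤ q, s ≤ e. Since s = h, h ≤ e.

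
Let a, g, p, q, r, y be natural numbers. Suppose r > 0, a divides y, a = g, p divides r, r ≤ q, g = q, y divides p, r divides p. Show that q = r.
Because a = g and g = q, a = q. p divides r and r divides p, hence p = r. a divides y and y divides p, hence a divides p. p = r, so a divides r. a = q, so q divides r. Since r > 0, q ≤ r. Because r ≤ q, r = q. Then q = r.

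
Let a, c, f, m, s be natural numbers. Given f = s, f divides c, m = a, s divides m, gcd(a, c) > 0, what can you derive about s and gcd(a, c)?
s ≤ gcd(a, c)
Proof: m = a and s divides m, so s divides a. f = s and f divides c, therefore s divides c. s divides a, so s divides gcd(a, c). Since gcd(a, c) > 0, s ≤ gcd(a, c).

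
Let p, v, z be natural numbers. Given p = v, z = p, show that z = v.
z = p and p = v. By transitivity, z = v.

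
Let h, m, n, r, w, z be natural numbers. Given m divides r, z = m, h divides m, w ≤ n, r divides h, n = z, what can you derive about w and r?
w ≤ r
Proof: From n = z and z = m, n = m. r divides h and h divides m, hence r divides m. Because m divides r, m = r. n = m, so n = r. Since w ≤ n, w ≤ r.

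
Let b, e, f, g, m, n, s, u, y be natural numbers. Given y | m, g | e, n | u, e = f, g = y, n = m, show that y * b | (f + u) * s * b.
From g = y and g | e, y | e. e = f, so y | f. n = m and n | u, thus m | u. Since y | m, y | u. y | f, so y | f + u. Then y | (f + u) * s. Then y * b | (f + u) * s * b.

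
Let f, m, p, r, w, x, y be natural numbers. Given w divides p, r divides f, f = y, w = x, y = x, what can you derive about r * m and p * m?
r * m divides p * m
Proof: Because f = y and y = x, f = x. Since r divides f, r divides x. From w = x and w divides p, x divides p. From r divides x, r divides p. Then r * m divides p * m.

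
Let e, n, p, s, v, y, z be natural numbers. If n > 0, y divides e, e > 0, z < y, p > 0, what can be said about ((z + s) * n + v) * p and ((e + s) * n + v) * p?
((z + s) * n + v) * p < ((e + s) * n + v) * p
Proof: Since y divides e and e > 0, y ≤ e. Since z < y, z < e. Then z + s < e + s. Combined with n > 0, by multiplying by a positive, (z + s) * n < (e + s) * n. Then (z + s) * n + v < (e + s) * n + v. Since p > 0, by multiplying by a positive, ((z + s) * n + v) * p < ((e + s) * n + v) * p.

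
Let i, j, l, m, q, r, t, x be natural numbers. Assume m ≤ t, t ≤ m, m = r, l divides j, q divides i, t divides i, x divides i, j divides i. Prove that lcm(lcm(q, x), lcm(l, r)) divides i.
q divides i and x divides i, therefore lcm(q, x) divides i. l divides j and j divides i, therefore l divides i. From t ≤ m and m ≤ t, t = m. m = r, so t = r. t divides i, so r divides i. l divides i, so lcm(l, r) divides i. Since lcm(q, x) divides i, lcm(lcm(q, x), lcm(l, r)) divides i.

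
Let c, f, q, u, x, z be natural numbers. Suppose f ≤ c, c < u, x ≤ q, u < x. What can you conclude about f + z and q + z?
f + z < q + z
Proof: f ≤ c and c < u, thus f < u. Since u < x, f < x. Since x ≤ q, f < q. Then f + z < q + z.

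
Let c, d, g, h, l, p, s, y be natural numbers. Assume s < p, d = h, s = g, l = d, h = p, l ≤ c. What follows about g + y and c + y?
g + y < c + y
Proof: s = g and s < p, so g < p. l = d and d = h, hence l = h. Since l ≤ c, h ≤ c. From h = p, p ≤ c. g < p, so g < c. Then g + y < c + y.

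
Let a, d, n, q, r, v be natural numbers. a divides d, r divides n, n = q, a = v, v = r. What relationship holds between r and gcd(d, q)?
r divides gcd(d, q)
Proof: a = v and v = r, thus a = r. a divides d, so r divides d. Since n = q and r divides n, r divides q. r divides d, so r divides gcd(d, q).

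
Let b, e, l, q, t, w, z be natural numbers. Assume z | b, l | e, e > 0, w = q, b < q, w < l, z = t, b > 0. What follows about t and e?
t < e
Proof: z | b and b > 0, therefore z ≤ b. Since b < q, z < q. z = t, so t < q. w = q and w < l, thus q < l. l | e and e > 0, hence l ≤ e. q < l, so q < e. Since t < q, t < e.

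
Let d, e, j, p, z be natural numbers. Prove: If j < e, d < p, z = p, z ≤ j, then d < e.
From z ≤ j and j < e, z < e. Since z = p, p < e. d < p, so d < e.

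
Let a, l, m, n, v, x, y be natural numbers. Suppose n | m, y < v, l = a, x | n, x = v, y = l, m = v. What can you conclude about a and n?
a < n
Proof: Because y = l and l = a, y = a. x = v and x | n, therefore v | n. Because m = v and n | m, n | v. From v | n, v = n. Since y < v, y < n. y = a, so a < n.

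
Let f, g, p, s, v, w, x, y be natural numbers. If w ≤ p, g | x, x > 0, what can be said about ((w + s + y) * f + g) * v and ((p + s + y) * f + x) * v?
((w + s + y) * f + g) * v ≤ ((p + s + y) * f + x) * v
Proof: w ≤ p, thus w + s ≤ p + s. Then w + s + y ≤ p + s + y. Then (w + s + y) * f ≤ (p + s + y) * f. Since g | x and x > 0, g ≤ x. Since (w + s + y) * f ≤ (p + s + y) * f, (w + s + y) * f + g ≤ (p + s + y) * f + x. Then ((w + s + y) * f + g) * v ≤ ((p + s + y) * f + x) * v.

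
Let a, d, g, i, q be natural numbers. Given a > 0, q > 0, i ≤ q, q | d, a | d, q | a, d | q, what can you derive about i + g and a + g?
i + g ≤ a + g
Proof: From q | a and a > 0, q ≤ a. d | q and q | d, hence d = q. Since a | d, a | q. Because q > 0, a ≤ q. q ≤ a, so q = a. From i ≤ q, i ≤ a. Then i + g ≤ a + g.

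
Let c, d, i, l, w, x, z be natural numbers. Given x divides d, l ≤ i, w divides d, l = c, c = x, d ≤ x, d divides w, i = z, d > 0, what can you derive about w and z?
w ≤ z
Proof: Because d divides w and w divides d, d = w. Because l = c and c = x, l = x. x divides d and d > 0, thus x ≤ d. Since d ≤ x, x = d. Since l = x, l = d. i = z and l ≤ i, hence l ≤ z. Because l = d, d ≤ z. Since d = w, w ≤ z.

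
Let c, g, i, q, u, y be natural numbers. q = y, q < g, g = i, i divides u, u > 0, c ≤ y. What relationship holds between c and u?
c < u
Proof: q = y and q < g, hence y < g. Since g = i, y < i. From c ≤ y, c < i. From i divides u and u > 0, i ≤ u. Since c < i, c < u.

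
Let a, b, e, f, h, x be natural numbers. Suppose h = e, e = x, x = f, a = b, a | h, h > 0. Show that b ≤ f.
h = e and e = x, so h = x. Because x = f, h = f. a = b and a | h, therefore b | h. h > 0, so b ≤ h. h = f, so b ≤ f.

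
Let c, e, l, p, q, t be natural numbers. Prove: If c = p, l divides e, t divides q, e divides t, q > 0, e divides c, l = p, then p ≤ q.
Because c = p and e divides c, e divides p. l = p and l divides e, hence p divides e. e divides p, so e = p. e divides t and t divides q, therefore e divides q. From e = p, p divides q. Since q > 0, p ≤ q.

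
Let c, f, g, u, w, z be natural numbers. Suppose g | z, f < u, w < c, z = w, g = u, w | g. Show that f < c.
z = w and g | z, thus g | w. w | g, so w = g. g = u, so w = u. w < c, so u < c. f < u, so f < c.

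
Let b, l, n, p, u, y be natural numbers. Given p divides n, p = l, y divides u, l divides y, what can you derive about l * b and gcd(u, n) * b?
l * b divides gcd(u, n) * b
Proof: l divides y and y divides u, thus l divides u. From p = l and p divides n, l divides n. l divides u, so l divides gcd(u, n). Then l * b divides gcd(u, n) * b.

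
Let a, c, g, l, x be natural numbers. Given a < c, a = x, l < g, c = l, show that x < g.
c = l and a < c, therefore a < l. l < g, so a < g. a = x, so x < g.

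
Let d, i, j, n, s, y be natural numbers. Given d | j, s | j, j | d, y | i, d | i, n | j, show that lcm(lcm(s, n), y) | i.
Because s | j and n | j, lcm(s, n) | j. From d | j and j | d, d = j. d | i, so j | i. lcm(s, n) | j, so lcm(s, n) | i. y | i, so lcm(lcm(s, n), y) | i.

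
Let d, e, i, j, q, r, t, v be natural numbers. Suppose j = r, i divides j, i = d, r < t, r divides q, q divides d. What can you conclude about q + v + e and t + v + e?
q + v + e < t + v + e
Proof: i = d and i divides j, so d divides j. Since q divides d, q divides j. From j = r, q divides r. Because r divides q, r = q. Since r < t, q < t. Then q + v < t + v. Then q + v + e < t + v + e.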